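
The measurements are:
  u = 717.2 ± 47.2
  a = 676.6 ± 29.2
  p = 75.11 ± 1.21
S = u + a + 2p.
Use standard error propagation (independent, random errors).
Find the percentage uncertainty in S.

3.60%

For a sum/difference, combine absolute errors in quadrature:
  (δu)² = 2230;  (δa)² = 853;  (2·δp)² = 5.86
δS = √(3090) = 55.6
S = 1544, so δS/S = 55.6/1544 = 0.0360.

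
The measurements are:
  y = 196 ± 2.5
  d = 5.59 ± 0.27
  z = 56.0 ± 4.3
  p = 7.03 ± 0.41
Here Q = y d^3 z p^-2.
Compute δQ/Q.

For a monomial Q ∝ y, d^3, z, p^-2, fractional errors add in quadrature:
  (1·δy/y)² = (1×0.0128)² = 0.000163;  (3·δd/d)² = (3×0.0483)² = 0.0210;  (1·δz/z)² = (1×0.0768)² = 0.00590;  (-2·δp/p)² = (-2×0.0583)² = 0.0136
δQ/Q = √(0.0407) = 0.202

0.202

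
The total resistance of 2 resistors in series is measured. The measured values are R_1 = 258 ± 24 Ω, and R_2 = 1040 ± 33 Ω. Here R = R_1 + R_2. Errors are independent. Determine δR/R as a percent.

3.14%

Sums and differences: (δR)² = Σ (cᵢ δxᵢ)².
  (δR_1)² = 576;  (δR_2)² = 1090
δR = √(1660) = 40.8 Ω
R = 1300 Ω, so δR/R = 40.8/1300 = 0.0314.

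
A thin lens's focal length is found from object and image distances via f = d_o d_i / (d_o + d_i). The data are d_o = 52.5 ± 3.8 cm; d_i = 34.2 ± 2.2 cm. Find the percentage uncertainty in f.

∂f/∂d_o = (d_i/(d_o+d_i))² = 0.156;  ∂f/∂d_i = (d_o/(d_o+d_i))² = 0.367
δf = √((∂f/∂d_o · δd_o)² + (∂f/∂d_i · δd_i)²) = √(0.350 + 0.651) = 1.00 cm
f = 20.7 cm, so δf/f = 1.00/20.7 = 0.0483.

4.83%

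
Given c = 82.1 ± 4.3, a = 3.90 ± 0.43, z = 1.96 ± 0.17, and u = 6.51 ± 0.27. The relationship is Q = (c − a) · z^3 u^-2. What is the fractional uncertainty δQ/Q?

0.279

Let w = c − a = 78.2. δw = √(δc² + δa²) = √(18.5 + 0.185) = 4.32, so δw/w = 0.0553.
Q is then a monomial in w, z, u:
δQ/Q = √((δw/w)² + (3·δz/z)² + (-2·δu/u)²) = √(0.00305 + 0.0677 + 0.00688) = 0.279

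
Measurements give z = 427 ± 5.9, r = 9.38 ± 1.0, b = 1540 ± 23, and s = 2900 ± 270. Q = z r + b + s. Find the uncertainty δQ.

509

Let p = z·r = 4010. δp/p = √((1·δz/z)² + (1·δr/r)²) = √(0.000191 + 0.0114) = 0.108, so δp = 431.
Q = p + b + s: δQ = √(δp² + δb² + δs²) = √(1.85e+05 + 529 + 72900) = 509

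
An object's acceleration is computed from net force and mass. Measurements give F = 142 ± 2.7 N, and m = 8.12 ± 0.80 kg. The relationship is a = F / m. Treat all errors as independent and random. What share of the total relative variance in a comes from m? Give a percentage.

(δa/a)² = (1·δF/F)² + (-1·δm/m)²
  F term: (1×0.0190)² = 0.000362
  m term: (-1×0.0985)² = 0.00971
Total = 0.0101. Share from m = 0.00971/0.0101 = 0.964.

96.4%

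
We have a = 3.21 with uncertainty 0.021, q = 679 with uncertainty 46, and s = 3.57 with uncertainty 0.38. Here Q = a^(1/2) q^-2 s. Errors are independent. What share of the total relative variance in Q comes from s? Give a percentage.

(δQ/Q)² = (½·δa/a)² + (-2·δq/q)² + (1·δs/s)²
  a term: (0.5×0.00654)² = 1.07e-05
  q term: (-2×0.0677)² = 0.0184
  s term: (1×0.106)² = 0.0113
Total = 0.0297. Share from s = 0.0113/0.0297 = 0.381.

38.1%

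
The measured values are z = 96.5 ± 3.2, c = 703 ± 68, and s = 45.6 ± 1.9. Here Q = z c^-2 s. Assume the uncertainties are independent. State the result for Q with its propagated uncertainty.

0.00890 ± 0.00179

Q is a product of powers, so relative uncertainties combine in quadrature:
  (1·δz/z)² = (1×0.0332)² = 0.00110;  (-2·δc/c)² = (-2×0.0967)² = 0.0374;  (1·δs/s)² = (1×0.0417)² = 0.00174
δQ/Q = √(0.0403) = 0.201
Q = 0.00890, so δQ = 0.201 × 0.00890 = 0.00179.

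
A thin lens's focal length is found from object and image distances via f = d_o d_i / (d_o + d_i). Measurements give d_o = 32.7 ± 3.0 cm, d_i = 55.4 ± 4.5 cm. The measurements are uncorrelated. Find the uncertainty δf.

1.34 cm

∂f/∂d_o = (d_i/(d_o+d_i))² = 0.395;  ∂f/∂d_i = (d_o/(d_o+d_i))² = 0.138
δf = √((∂f/∂d_o · δd_o)² + (∂f/∂d_i · δd_i)²) = √(1.41 + 0.384) = 1.34 cm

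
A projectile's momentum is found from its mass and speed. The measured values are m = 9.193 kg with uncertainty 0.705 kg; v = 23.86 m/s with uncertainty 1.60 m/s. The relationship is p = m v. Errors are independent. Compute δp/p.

For a monomial p ∝ m, v, fractional errors add in quadrature:
  (1·δm/m)² = (1×0.0767)² = 0.00588;  (1·δv/v)² = (1×0.0671)² = 0.00450
δp/p = √(0.0104) = 0.102

0.102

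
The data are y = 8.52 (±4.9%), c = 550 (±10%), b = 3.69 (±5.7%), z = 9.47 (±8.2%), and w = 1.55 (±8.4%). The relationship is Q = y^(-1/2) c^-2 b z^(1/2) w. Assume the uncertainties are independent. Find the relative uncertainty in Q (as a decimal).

Each factor contributes (exponent × relative error)² to (δQ/Q)²:
  (−½·δy/y)² = (-0.5×0.0490)² = 0.000600;  (-2·δc/c)² = (-2×0.100)² = 0.0400;  (1·δb/b)² = (1×0.0570)² = 0.00325;  (½·δz/z)² = (0.5×0.0820)² = 0.00168;  (1·δw/w)² = (1×0.0840)² = 0.00706
δQ/Q = √(0.0526) = 0.229

0.229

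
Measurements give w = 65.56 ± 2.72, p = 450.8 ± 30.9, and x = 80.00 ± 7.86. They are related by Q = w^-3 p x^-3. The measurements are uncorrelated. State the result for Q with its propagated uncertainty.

(3.125 ± 1.02) × 10^-9

Since Q is a product/quotient, work with relative uncertainties:
  (-3·δw/w)² = (-3×0.0415)² = 0.0155;  (1·δp/p)² = (1×0.0685)² = 0.00470;  (-3·δx/x)² = (-3×0.0983)² = 0.0869
δQ/Q = √(0.107) = 0.327
Q = 3.125e-09, so δQ = 0.327 × 3.125e-09 = 1.02e-09.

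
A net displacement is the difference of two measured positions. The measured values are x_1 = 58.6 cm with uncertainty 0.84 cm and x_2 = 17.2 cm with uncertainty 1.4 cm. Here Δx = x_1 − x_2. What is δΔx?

For a sum/difference, combine absolute errors in quadrature:
  (δx_1)² = 0.706;  (δx_2)² = 1.96
δΔx = √(2.67) = 1.63 cm

1.63 cm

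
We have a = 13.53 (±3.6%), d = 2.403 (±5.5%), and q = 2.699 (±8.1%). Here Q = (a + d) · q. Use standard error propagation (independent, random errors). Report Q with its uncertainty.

Let u = a + d = 15.93. δu = √(δa² + δd²) = √(0.237 + 0.0175) = 0.505, so δu/u = 0.0317.
Q is then a monomial in u, q:
δQ/Q = √((δu/u)² + (1·δq/q)²) = √(0.00100 + 0.00656) = 0.0870
Q = 43.00, so δQ = 0.0870 × 43.00 = 3.74.

43.00 ± 3.74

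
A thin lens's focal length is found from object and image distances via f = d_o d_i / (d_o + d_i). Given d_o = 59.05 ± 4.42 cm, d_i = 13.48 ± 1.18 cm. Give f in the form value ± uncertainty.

10.97 ± 0.797 cm

∂f/∂d_o = (d_i/(d_o+d_i))² = 0.0345;  ∂f/∂d_i = (d_o/(d_o+d_i))² = 0.663
δf = √((∂f/∂d_o · δd_o)² + (∂f/∂d_i · δd_i)²) = √(0.0233 + 0.612) = 0.797 cm
f = 10.97 cm.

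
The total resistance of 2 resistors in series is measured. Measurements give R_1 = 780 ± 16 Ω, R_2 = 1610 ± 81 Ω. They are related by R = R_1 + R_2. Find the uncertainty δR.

82.6 Ω

Each term contributes (cᵢ δxᵢ)² to (δR)²:
  (δR_1)² = 256;  (δR_2)² = 6560
δR = √(6820) = 82.6 Ω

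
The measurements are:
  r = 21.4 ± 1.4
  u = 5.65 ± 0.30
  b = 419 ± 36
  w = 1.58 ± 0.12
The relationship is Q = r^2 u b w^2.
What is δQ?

6.08e+05

Each factor contributes (exponent × relative error)² to (δQ/Q)²:
  (2·δr/r)² = (2×0.0654)² = 0.0171;  (1·δu/u)² = (1×0.0531)² = 0.00282;  (1·δb/b)² = (1×0.0859)² = 0.00738;  (2·δw/w)² = (2×0.0759)² = 0.0231
δQ/Q = √(0.0504) = 0.224
Q = 2.71e+06, so δQ = 0.224 × 2.71e+06 = 6.08e+05.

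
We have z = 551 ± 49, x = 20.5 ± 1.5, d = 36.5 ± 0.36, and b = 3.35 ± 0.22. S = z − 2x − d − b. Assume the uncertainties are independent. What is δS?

49.1

Each term contributes (cᵢ δxᵢ)² to (δS)²:
  (δz)² = 2400;  (2·δx)² = 9.00;  (δd)² = 0.130;  (δb)² = 0.0484
δS = √(2410) = 49.1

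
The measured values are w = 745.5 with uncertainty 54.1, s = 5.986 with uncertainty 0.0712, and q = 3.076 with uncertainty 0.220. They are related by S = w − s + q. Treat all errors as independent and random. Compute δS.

Sums and differences: (δS)² = Σ (cᵢ δxᵢ)².
  (δw)² = 2930;  (δs)² = 0.00507;  (δq)² = 0.0484
δS = √(2930) = 54.1

54.1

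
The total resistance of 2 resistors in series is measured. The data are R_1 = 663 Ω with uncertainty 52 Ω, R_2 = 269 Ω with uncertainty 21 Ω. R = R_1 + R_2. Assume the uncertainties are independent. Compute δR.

Each term contributes (cᵢ δxᵢ)² to (δR)²:
  (δR_1)² = 2700;  (δR_2)² = 441
δR = √(3140) = 56.1 Ω

56.1 Ω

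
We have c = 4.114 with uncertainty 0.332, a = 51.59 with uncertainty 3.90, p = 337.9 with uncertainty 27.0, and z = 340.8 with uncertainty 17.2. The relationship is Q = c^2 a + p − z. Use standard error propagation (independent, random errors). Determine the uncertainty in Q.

159

Let w = c^2·a = 873.2. δw/w = √((2·δc/c)² + (1·δa/a)²) = √(0.0260 + 0.00571) = 0.178, so δw = 156.
Q = w + p − z: δQ = √(δw² + δp² + δz²) = √(24200 + 729 + 296) = 159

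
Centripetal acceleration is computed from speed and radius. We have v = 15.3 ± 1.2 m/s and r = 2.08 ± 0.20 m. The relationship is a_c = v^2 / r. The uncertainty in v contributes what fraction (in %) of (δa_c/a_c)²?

(δa_c/a_c)² = (2·δv/v)² + (-1·δr/r)²
  v term: (2×0.0784)² = 0.0246
  r term: (-1×0.0962)² = 0.00925
Total = 0.0339. Share from v = 0.0246/0.0339 = 0.727.

72.7%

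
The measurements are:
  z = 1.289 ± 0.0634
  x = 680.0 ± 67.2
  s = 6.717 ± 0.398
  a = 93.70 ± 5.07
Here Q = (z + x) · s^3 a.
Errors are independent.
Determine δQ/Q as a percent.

21.0%

Let u = z + x = 681.3. δu = √(δz² + δx²) = √(0.00402 + 4520) = 67.2, so δu/u = 0.0986.
Q is then a monomial in u, s, a:
δQ/Q = √((δu/u)² + (3·δs/s)² + (1·δa/a)²) = √(0.00973 + 0.0316 + 0.00293) = 0.210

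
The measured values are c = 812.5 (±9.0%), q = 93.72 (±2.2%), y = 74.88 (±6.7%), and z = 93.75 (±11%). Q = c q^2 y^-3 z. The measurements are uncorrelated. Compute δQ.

Since Q is a product/quotient, work with relative uncertainties:
  (1·δc/c)² = (1×0.0900)² = 0.00810;  (2·δq/q)² = (2×0.0220)² = 0.00194;  (-3·δy/y)² = (-3×0.0670)² = 0.0404;  (1·δz/z)² = (1×0.110)² = 0.0121
δQ/Q = √(0.0625) = 0.250
Q = 1594, so δQ = 0.250 × 1594 = 399.

399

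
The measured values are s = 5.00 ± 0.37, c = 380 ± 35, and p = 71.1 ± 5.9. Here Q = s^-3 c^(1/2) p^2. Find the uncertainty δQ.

222

For a monomial Q ∝ s^-3, c^(1/2), p^2, fractional errors add in quadrature:
  (-3·δs/s)² = (-3×0.0740)² = 0.0493;  (½·δc/c)² = (0.5×0.0921)² = 0.00212;  (2·δp/p)² = (2×0.0830)² = 0.0275
δQ/Q = √(0.0789) = 0.281
Q = 788, so δQ = 0.281 × 788 = 222.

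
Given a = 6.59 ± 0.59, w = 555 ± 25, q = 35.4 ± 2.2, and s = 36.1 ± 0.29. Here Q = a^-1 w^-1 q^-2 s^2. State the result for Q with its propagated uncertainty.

Each factor contributes (exponent × relative error)² to (δQ/Q)²:
  (-1·δa/a)² = (-1×0.0895)² = 0.00802;  (-1·δw/w)² = (-1×0.0450)² = 0.00203;  (-2·δq/q)² = (-2×0.0621)² = 0.0154;  (2·δs/s)² = (2×0.00803)² = 0.000258
δQ/Q = √(0.0258) = 0.160
Q = 0.000284, so δQ = 0.160 × 0.000284 = 4.56e-05.

(2.84 ± 0.456) × 10^-4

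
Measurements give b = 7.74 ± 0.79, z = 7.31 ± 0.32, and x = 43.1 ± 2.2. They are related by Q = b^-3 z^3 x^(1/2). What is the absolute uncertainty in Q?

1.85

Relative error in a monomial: (δQ/Q)² = Σ (nᵢ · δxᵢ/xᵢ)².
  (-3·δb/b)² = (-3×0.102)² = 0.0938;  (3·δz/z)² = (3×0.0438)² = 0.0172;  (½·δx/x)² = (0.5×0.0510)² = 0.000651
δQ/Q = √(0.112) = 0.334
Q = 5.53, so δQ = 0.334 × 5.53 = 1.85.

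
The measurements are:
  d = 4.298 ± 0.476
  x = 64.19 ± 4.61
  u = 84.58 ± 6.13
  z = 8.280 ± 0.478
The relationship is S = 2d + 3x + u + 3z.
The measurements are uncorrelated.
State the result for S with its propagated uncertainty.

310.6 ± 15.2

S is a linear combination, so absolute uncertainties add in quadrature:
  (2·δd)² = 0.906;  (3·δx)² = 191;  (δu)² = 37.6;  (3·δz)² = 2.06
δS = √(232) = 15.2
S = 310.6.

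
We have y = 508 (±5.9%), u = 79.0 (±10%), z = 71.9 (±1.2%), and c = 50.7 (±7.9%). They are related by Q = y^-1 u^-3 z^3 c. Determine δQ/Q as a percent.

Products/powers → add relative errors in quadrature, weighted by exponent:
  (-1·δy/y)² = (-1×0.0590)² = 0.00348;  (-3·δu/u)² = (-3×0.100)² = 0.0900;  (3·δz/z)² = (3×0.0120)² = 0.00130;  (1·δc/c)² = (1×0.0790)² = 0.00624
δQ/Q = √(0.101) = 0.318

31.8%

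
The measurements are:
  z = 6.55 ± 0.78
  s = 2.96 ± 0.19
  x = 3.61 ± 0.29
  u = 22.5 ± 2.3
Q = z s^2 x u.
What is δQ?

Q is a product of powers, so relative uncertainties combine in quadrature:
  (1·δz/z)² = (1×0.119)² = 0.0142;  (2·δs/s)² = (2×0.0642)² = 0.0165;  (1·δx/x)² = (1×0.0803)² = 0.00645;  (1·δu/u)² = (1×0.102)² = 0.0104
δQ/Q = √(0.0476) = 0.218
Q = 4660, so δQ = 0.218 × 4660 = 1020.

1020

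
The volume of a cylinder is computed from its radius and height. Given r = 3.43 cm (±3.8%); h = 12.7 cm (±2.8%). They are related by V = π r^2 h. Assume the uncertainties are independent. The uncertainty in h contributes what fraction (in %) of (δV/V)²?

12.0%

(δV/V)² = (2·δr/r)² + (1·δh/h)²
  r term: (2×0.0380)² = 0.00578
  h term: (1×0.0280)² = 0.000784
Total = 0.00656. Share from h = 0.000784/0.00656 = 0.120.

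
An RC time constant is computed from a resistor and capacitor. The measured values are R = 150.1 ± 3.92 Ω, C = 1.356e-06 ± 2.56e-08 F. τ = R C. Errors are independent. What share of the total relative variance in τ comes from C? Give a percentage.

34.3%

(δτ/τ)² = (1·δR/R)² + (1·δC/C)²
  R term: (1×0.0261)² = 0.000682
  C term: (1×0.0189)² = 0.000356
Total = 0.00104. Share from C = 0.000356/0.00104 = 0.343.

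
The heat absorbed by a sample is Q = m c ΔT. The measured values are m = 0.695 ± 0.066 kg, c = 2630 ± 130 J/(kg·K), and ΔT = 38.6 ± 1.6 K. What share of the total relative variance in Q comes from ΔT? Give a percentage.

(δQ/Q)² = (1·δm/m)² + (1·δc/c)² + (1·δΔT/ΔT)²
  m term: (1×0.0950)² = 0.00902
  c term: (1×0.0494)² = 0.00244
  ΔT term: (1×0.0415)² = 0.00172
Total = 0.0132. Share from ΔT = 0.00172/0.0132 = 0.130.

13.0%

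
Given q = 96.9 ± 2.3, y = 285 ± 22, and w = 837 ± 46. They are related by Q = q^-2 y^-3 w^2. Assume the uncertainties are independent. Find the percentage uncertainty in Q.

26.1%

For a monomial Q ∝ q^-2, y^-3, w^2, fractional errors add in quadrature:
  (-2·δq/q)² = (-2×0.0237)² = 0.00225;  (-3·δy/y)² = (-3×0.0772)² = 0.0536;  (2·δw/w)² = (2×0.0550)² = 0.0121
δQ/Q = √(0.0680) = 0.261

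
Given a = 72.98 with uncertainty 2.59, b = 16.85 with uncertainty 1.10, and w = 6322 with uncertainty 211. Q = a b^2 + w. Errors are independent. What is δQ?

2810

Let p = a·b^2 = 20720. δp/p = √((1·δa/a)² + (2·δb/b)²) = √(0.00126 + 0.0170) = 0.135, so δp = 2800.
Q = p + w: δQ = √(δp² + δw²) = √(7.86e+06 + 44500) = 2810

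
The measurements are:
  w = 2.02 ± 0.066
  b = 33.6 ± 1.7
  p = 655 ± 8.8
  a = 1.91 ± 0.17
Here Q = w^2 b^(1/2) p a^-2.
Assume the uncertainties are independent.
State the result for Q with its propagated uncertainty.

Each factor contributes (exponent × relative error)² to (δQ/Q)²:
  (2·δw/w)² = (2×0.0327)² = 0.00427;  (½·δb/b)² = (0.5×0.0506)² = 0.000640;  (1·δp/p)² = (1×0.0134)² = 0.000181;  (-2·δa/a)² = (-2×0.0890)² = 0.0317
δQ/Q = √(0.0368) = 0.192
Q = 4250, so δQ = 0.192 × 4250 = 814.

4250 ± 814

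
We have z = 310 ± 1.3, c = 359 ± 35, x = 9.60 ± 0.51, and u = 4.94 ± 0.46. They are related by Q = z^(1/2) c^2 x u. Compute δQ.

2.39e+07

Products/powers → add relative errors in quadrature, weighted by exponent:
  (½·δz/z)² = (0.5×0.00419)² = 4.4e-06;  (2·δc/c)² = (2×0.0975)² = 0.0380;  (1·δx/x)² = (1×0.0531)² = 0.00282;  (1·δu/u)² = (1×0.0931)² = 0.00867
δQ/Q = √(0.0495) = 0.223
Q = 1.08e+08, so δQ = 0.223 × 1.08e+08 = 2.39e+07.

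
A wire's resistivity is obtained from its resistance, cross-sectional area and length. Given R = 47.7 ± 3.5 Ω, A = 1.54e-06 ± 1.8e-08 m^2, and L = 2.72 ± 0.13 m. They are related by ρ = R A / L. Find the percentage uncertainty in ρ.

8.83%

For a monomial ρ ∝ R, A, L^-1, fractional errors add in quadrature:
  (1·δR/R)² = (1×0.0734)² = 0.00538;  (1·δA/A)² = (1×0.0117)² = 0.000137;  (-1·δL/L)² = (-1×0.0478)² = 0.00228
δρ/ρ = √(0.00780) = 0.0883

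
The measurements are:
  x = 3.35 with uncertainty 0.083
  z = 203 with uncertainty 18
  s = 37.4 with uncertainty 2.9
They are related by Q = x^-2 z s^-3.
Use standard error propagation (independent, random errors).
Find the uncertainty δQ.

Q is a product of powers, so relative uncertainties combine in quadrature:
  (-2·δx/x)² = (-2×0.0248)² = 0.00246;  (1·δz/z)² = (1×0.0887)² = 0.00786;  (-3·δs/s)² = (-3×0.0775)² = 0.0541
δQ/Q = √(0.0644) = 0.254
Q = 0.000346, so δQ = 0.254 × 0.000346 = 8.78e-05.

8.78e-05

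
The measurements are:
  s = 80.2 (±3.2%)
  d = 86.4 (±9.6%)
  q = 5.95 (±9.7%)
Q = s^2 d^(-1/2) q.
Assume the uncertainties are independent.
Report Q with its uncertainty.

4120 ± 518

Products/powers → add relative errors in quadrature, weighted by exponent:
  (2·δs/s)² = (2×0.0320)² = 0.00410;  (−½·δd/d)² = (-0.5×0.0960)² = 0.00230;  (1·δq/q)² = (1×0.0970)² = 0.00941
δQ/Q = √(0.0158) = 0.126
Q = 4120, so δQ = 0.126 × 4120 = 518.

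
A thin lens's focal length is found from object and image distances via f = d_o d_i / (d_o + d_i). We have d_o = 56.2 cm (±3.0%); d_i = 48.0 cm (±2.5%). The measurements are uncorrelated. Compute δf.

0.500 cm

∂f/∂d_o = (d_i/(d_o+d_i))² = 0.212;  ∂f/∂d_i = (d_o/(d_o+d_i))² = 0.291
δf = √((∂f/∂d_o · δd_o)² + (∂f/∂d_i · δd_i)²) = √(0.128 + 0.122) = 0.500 cm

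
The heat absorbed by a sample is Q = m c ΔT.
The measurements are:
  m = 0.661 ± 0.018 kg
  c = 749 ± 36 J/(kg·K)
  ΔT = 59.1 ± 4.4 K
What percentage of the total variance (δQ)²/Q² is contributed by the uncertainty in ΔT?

64.5%

(δQ/Q)² = (1·δm/m)² + (1·δc/c)² + (1·δΔT/ΔT)²
  m term: (1×0.0272)² = 0.000742
  c term: (1×0.0481)² = 0.00231
  ΔT term: (1×0.0745)² = 0.00554
Total = 0.00859. Share from ΔT = 0.00554/0.00859 = 0.645.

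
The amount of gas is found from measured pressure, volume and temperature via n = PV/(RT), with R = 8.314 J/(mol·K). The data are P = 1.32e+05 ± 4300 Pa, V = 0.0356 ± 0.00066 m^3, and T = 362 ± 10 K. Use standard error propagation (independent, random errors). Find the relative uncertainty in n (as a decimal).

n is a product of powers, so relative uncertainties combine in quadrature:
  (1·δP/P)² = (1×0.0326)² = 0.00106;  (1·δV/V)² = (1×0.0185)² = 0.000344;  (-1·δT/T)² = (-1×0.0276)² = 0.000763
δn/n = √(0.00217) = 0.0466

0.0466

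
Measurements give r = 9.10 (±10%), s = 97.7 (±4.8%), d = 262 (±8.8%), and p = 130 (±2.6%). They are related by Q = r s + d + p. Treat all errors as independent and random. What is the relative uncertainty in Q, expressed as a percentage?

Let w = r·s = 889. δw/w = √((1·δr/r)² + (1·δs/s)²) = √(0.0100 + 0.00230) = 0.111, so δw = 98.6.
Q = w + d + p: δQ = √(δw² + δd² + δp²) = √(9730 + 532 + 11.4) = 101
Q = 1280, so δQ/Q = 101/1280 = 0.0791.

7.91%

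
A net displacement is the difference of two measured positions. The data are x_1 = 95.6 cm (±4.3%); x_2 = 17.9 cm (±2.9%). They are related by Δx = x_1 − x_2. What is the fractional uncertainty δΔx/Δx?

0.0533

Each term contributes (cᵢ δxᵢ)² to (δΔx)²:
  (δx_1)² = 16.9;  (δx_2)² = 0.269
δΔx = √(17.2) = 4.14 cm
Δx = 77.7 cm, so δΔx/Δx = 4.14/77.7 = 0.0533.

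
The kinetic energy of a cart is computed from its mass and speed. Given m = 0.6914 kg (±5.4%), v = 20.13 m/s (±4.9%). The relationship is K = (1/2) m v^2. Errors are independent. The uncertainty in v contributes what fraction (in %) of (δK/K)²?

(δK/K)² = (1·δm/m)² + (2·δv/v)²
  m term: (1×0.0540)² = 0.00292
  v term: (2×0.0490)² = 0.00960
Total = 0.0125. Share from v = 0.00960/0.0125 = 0.767.

76.7%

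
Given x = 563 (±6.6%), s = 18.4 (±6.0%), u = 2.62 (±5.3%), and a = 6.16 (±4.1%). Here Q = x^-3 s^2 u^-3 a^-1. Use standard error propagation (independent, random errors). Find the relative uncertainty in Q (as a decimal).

0.284

For a monomial Q ∝ x^-3, s^2, u^-3, a^-1, fractional errors add in quadrature:
  (-3·δx/x)² = (-3×0.0660)² = 0.0392;  (2·δs/s)² = (2×0.0600)² = 0.0144;  (-3·δu/u)² = (-3×0.0530)² = 0.0253;  (-1·δa/a)² = (-1×0.0410)² = 0.00168
δQ/Q = √(0.0806) = 0.284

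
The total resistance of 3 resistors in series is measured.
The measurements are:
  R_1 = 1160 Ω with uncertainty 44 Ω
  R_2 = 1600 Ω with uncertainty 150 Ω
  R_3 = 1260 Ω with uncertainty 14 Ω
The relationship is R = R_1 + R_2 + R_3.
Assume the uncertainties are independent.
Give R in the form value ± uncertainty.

R is a linear combination, so absolute uncertainties add in quadrature:
  (δR_1)² = 1940;  (δR_2)² = 22500;  (δR_3)² = 196
δR = √(24600) = 157 Ω
R = 4020 Ω.

4020 ± 157 Ω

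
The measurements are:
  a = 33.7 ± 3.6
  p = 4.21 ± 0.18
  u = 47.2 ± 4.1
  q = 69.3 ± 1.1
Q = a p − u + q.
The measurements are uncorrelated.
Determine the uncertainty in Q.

16.9

Let w = a·p = 142. δw/w = √((1·δa/a)² + (1·δp/p)²) = √(0.0114 + 0.00183) = 0.115, so δw = 16.3.
Q = w − u + q: δQ = √(δw² + δu² + δq²) = √(267 + 16.8 + 1.21) = 16.9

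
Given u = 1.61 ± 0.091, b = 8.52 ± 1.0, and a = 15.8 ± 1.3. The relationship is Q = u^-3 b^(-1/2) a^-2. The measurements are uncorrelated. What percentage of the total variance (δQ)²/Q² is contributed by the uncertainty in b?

(δQ/Q)² = (-3·δu/u)² + (−½·δb/b)² + (-2·δa/a)²
  u term: (-3×0.0565)² = 0.0288
  b term: (-0.5×0.117)² = 0.00344
  a term: (-2×0.0823)² = 0.0271
Total = 0.0593. Share from b = 0.00344/0.0593 = 0.0581.

5.81%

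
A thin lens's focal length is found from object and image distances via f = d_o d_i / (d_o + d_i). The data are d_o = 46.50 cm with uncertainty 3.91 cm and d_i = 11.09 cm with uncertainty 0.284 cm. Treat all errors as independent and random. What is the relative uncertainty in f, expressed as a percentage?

∂f/∂d_o = (d_i/(d_o+d_i))² = 0.0371;  ∂f/∂d_i = (d_o/(d_o+d_i))² = 0.652
δf = √((∂f/∂d_o · δd_o)² + (∂f/∂d_i · δd_i)²) = √(0.0210 + 0.0343) = 0.235 cm
f = 8.954 cm, so δf/f = 0.235/8.954 = 0.0263.

2.63%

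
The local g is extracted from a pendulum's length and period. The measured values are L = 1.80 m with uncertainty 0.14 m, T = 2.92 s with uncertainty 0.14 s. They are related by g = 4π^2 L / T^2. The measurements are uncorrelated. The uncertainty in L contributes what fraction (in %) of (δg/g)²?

(δg/g)² = (1·δL/L)² + (-2·δT/T)²
  L term: (1×0.0778)² = 0.00605
  T term: (-2×0.0479)² = 0.00919
Total = 0.0152. Share from L = 0.00605/0.0152 = 0.397.

39.7%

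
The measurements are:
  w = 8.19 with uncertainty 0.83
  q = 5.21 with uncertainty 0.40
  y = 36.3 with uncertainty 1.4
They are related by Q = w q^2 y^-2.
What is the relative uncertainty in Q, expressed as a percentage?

19.9%

Q is a product of powers, so relative uncertainties combine in quadrature:
  (1·δw/w)² = (1×0.101)² = 0.0103;  (2·δq/q)² = (2×0.0768)² = 0.0236;  (-2·δy/y)² = (-2×0.0386)² = 0.00595
δQ/Q = √(0.0398) = 0.199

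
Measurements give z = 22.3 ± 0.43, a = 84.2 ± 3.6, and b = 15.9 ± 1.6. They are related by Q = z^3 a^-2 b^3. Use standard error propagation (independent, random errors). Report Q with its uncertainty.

6290 ± 2010

For a monomial Q ∝ z^3, a^-2, b^3, fractional errors add in quadrature:
  (3·δz/z)² = (3×0.0193)² = 0.00335;  (-2·δa/a)² = (-2×0.0428)² = 0.00731;  (3·δb/b)² = (3×0.101)² = 0.0911
δQ/Q = √(0.102) = 0.319
Q = 6290, so δQ = 0.319 × 6290 = 2010.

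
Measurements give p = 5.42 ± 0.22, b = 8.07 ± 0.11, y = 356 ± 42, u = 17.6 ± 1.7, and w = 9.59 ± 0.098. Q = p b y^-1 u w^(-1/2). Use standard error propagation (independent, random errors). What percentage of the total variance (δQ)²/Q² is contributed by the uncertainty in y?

(δQ/Q)² = (1·δp/p)² + (1·δb/b)² + (-1·δy/y)² + (1·δu/u)² + (−½·δw/w)²
  p term: (1×0.0406)² = 0.00165
  b term: (1×0.0136)² = 0.000186
  y term: (-1×0.118)² = 0.0139
  u term: (1×0.0966)² = 0.00933
  w term: (-0.5×0.0102)² = 2.61e-05
Total = 0.0251. Share from y = 0.0139/0.0251 = 0.554.

55.4%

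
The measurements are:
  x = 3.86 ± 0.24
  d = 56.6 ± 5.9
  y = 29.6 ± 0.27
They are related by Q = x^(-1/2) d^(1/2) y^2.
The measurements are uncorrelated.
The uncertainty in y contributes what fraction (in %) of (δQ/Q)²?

8.29%

(δQ/Q)² = (−½·δx/x)² + (½·δd/d)² + (2·δy/y)²
  x term: (-0.5×0.0622)² = 0.000966
  d term: (0.5×0.104)² = 0.00272
  y term: (2×0.00912)² = 0.000333
Total = 0.00402. Share from y = 0.000333/0.00402 = 0.0829.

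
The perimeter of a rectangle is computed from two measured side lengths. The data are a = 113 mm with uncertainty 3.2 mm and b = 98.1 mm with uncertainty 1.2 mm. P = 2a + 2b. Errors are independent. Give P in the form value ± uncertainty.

422 ± 6.84 mm

Each term contributes (cᵢ δxᵢ)² to (δP)²:
  (2·δa)² = 41.0;  (2·δb)² = 5.76
δP = √(46.7) = 6.84 mm
P = 422 mm.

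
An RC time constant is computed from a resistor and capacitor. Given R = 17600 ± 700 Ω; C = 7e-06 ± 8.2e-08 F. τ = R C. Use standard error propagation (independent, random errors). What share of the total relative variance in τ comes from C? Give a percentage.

(δτ/τ)² = (1·δR/R)² + (1·δC/C)²
  R term: (1×0.0398)² = 0.00158
  C term: (1×0.0117)² = 0.000137
Total = 0.00172. Share from C = 0.000137/0.00172 = 0.0798.

7.98%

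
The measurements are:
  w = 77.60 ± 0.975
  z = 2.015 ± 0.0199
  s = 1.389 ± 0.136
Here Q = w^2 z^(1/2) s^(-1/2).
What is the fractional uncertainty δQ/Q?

For a monomial Q ∝ w^2, z^(1/2), s^(-1/2), fractional errors add in quadrature:
  (2·δw/w)² = (2×0.0126)² = 0.000631;  (½·δz/z)² = (0.5×0.00988)² = 2.44e-05;  (−½·δs/s)² = (-0.5×0.0979)² = 0.00240
δQ/Q = √(0.00305) = 0.0552

0.0552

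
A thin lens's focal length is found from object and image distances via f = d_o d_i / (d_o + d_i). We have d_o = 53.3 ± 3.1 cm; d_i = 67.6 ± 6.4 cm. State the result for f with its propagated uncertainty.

29.8 ± 1.58 cm

∂f/∂d_o = (d_i/(d_o+d_i))² = 0.313;  ∂f/∂d_i = (d_o/(d_o+d_i))² = 0.194
δf = √((∂f/∂d_o · δd_o)² + (∂f/∂d_i · δd_i)²) = √(0.939 + 1.55) = 1.58 cm
f = 29.8 cm.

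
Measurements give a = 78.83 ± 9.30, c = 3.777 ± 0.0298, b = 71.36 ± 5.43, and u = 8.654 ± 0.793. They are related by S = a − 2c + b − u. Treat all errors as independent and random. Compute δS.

Absolute uncertainties add in quadrature for a linear combination:
  (δa)² = 86.5;  (2·δc)² = 0.00355;  (δb)² = 29.5;  (δu)² = 0.629
δS = √(117) = 10.8

10.8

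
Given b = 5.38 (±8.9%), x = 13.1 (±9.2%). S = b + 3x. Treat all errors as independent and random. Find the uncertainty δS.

Each term contributes (cᵢ δxᵢ)² to (δS)²:
  (δb)² = 0.229;  (3·δx)² = 13.1
δS = √(13.3) = 3.65

3.65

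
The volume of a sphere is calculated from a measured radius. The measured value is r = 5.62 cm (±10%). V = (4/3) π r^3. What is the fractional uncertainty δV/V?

V ∝ r^3, so δV/V = |3| · δr/r = 3 × 0.100 = 0.300.

0.300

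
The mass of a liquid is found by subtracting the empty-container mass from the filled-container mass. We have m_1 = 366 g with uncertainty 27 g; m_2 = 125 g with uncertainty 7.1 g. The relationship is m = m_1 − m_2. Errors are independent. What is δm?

Sums and differences: (δm)² = Σ (cᵢ δxᵢ)².
  (δm_1)² = 729;  (δm_2)² = 50.4
δm = √(779) = 27.9 g

27.9 g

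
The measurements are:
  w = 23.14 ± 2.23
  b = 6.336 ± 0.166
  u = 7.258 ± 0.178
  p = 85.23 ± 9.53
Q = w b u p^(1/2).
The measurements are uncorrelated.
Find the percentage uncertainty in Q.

Since Q is a product/quotient, work with relative uncertainties:
  (1·δw/w)² = (1×0.0964)² = 0.00929;  (1·δb/b)² = (1×0.0262)² = 0.000686;  (1·δu/u)² = (1×0.0245)² = 0.000601;  (½·δp/p)² = (0.5×0.112)² = 0.00313
δQ/Q = √(0.0137) = 0.117

11.7%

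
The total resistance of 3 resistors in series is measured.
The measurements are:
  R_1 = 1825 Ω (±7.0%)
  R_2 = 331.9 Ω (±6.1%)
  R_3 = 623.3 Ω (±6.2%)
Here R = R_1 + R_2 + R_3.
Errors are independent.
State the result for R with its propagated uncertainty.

Absolute uncertainties add in quadrature for a linear combination:
  (δR_1)² = 16300;  (δR_2)² = 410;  (δR_3)² = 1490
δR = √(18200) = 135 Ω
R = 2780 Ω.

2780 ± 135 Ω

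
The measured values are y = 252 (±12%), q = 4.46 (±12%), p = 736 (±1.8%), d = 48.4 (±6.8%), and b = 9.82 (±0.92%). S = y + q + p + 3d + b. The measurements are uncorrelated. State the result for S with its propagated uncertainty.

1150 ± 34.5

S is a linear combination, so absolute uncertainties add in quadrature:
  (δy)² = 914;  (δq)² = 0.286;  (δp)² = 176;  (3·δd)² = 97.5;  (δb)² = 0.00816
δS = √(1190) = 34.5
S = 1150.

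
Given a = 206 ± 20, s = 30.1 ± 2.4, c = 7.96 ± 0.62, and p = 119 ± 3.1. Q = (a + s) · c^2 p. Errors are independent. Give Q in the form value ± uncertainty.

Let u = a + s = 236. δu = √(δa² + δs²) = √(400 + 5.76) = 20.1, so δu/u = 0.0853.
Q is then a monomial in u, c, p:
δQ/Q = √((δu/u)² + (2·δc/c)² + (1·δp/p)²) = √(0.00728 + 0.0243 + 0.000679) = 0.180
Q = 1.78e+06, so δQ = 0.180 × 1.78e+06 = 3.2e+05.

(1.78 ± 0.320) × 10^6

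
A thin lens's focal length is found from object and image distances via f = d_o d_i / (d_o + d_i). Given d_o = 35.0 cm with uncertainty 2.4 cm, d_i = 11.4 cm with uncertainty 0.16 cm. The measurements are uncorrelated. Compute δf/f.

0.0199

∂f/∂d_o = (d_i/(d_o+d_i))² = 0.0604;  ∂f/∂d_i = (d_o/(d_o+d_i))² = 0.569
δf = √((∂f/∂d_o · δd_o)² + (∂f/∂d_i · δd_i)²) = √(0.0210 + 0.00829) = 0.171 cm
f = 8.60 cm, so δf/f = 0.171/8.60 = 0.0199.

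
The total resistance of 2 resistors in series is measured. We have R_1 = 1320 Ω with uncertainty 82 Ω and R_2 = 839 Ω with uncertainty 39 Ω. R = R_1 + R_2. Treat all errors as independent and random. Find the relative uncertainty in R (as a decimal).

0.0421

For a sum/difference, combine absolute errors in quadrature:
  (δR_1)² = 6720;  (δR_2)² = 1520
δR = √(8240) = 90.8 Ω
R = 2160 Ω, so δR/R = 90.8/2160 = 0.0421.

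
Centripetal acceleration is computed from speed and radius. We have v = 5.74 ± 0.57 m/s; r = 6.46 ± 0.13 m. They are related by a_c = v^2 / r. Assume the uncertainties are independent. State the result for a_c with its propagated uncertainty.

5.10 ± 1.02 m/s^2

a_c is a product of powers, so relative uncertainties combine in quadrature:
  (2·δv/v)² = (2×0.0993)² = 0.0394;  (-1·δr/r)² = (-1×0.0201)² = 0.000405
δa_c/a_c = √(0.0398) = 0.200
a_c = 5.10 m/s^2, so δa_c = 0.200 × 5.10 = 1.02 m/s^2.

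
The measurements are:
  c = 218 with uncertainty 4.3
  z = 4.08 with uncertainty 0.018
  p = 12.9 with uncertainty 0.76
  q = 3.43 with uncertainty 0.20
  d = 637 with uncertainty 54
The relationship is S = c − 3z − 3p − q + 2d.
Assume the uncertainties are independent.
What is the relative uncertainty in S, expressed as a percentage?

For a sum/difference, combine absolute errors in quadrature:
  (δc)² = 18.5;  (3·δz)² = 0.00292;  (3·δp)² = 5.20;  (δq)² = 0.0400;  (2·δd)² = 11700
δS = √(11700) = 108
S = 1440, so δS/S = 108/1440 = 0.0752.

7.52%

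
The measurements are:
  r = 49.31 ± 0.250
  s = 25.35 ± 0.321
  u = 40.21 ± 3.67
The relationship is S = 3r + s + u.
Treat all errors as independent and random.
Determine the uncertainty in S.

3.76

For a sum/difference, combine absolute errors in quadrature:
  (3·δr)² = 0.562;  (δs)² = 0.103;  (δu)² = 13.5
δS = √(14.1) = 3.76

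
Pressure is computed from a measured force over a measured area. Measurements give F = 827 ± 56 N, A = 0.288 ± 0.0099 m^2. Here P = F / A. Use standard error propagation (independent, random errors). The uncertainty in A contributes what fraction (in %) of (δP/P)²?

(δP/P)² = (1·δF/F)² + (-1·δA/A)²
  F term: (1×0.0677)² = 0.00459
  A term: (-1×0.0344)² = 0.00118
Total = 0.00577. Share from A = 0.00118/0.00577 = 0.205.

20.5%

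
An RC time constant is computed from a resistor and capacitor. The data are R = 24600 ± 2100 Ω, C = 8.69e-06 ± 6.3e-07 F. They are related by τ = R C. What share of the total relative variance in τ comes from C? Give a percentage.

41.9%

(δτ/τ)² = (1·δR/R)² + (1·δC/C)²
  R term: (1×0.0854)² = 0.00729
  C term: (1×0.0725)² = 0.00526
Total = 0.0125. Share from C = 0.00526/0.0125 = 0.419.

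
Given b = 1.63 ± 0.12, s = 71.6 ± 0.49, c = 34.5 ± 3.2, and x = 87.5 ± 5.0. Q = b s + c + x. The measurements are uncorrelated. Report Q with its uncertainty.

239 ± 10.5

Let p = b·s = 117. δp/p = √((1·δb/b)² + (1·δs/s)²) = √(0.00542 + 4.68e-05) = 0.0739, so δp = 8.63.
Q = p + c + x: δQ = √(δp² + δc² + δx²) = √(74.5 + 10.2 + 25.0) = 10.5
Q = 239.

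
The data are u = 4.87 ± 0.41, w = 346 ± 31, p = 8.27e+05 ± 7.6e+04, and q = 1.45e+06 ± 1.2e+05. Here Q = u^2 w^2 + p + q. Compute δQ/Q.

Let h = u^2·w^2 = 2.84e+06. δh/h = √((2·δu/u)² + (2·δw/w)²) = √(0.0284 + 0.0321) = 0.246, so δh = 6.98e+05.
Q = h + p + q: δQ = √(δh² + δp² + δq²) = √(4.87e+11 + 5.78e+09 + 1.44e+10) = 7.12e+05
Q = 5.12e+06, so δQ/Q = 7.12e+05/5.12e+06 = 0.139.

0.139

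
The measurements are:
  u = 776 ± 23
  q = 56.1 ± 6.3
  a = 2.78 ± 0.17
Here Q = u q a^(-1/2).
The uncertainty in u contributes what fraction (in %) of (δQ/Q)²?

(δQ/Q)² = (1·δu/u)² + (1·δq/q)² + (−½·δa/a)²
  u term: (1×0.0296)² = 0.000878
  q term: (1×0.112)² = 0.0126
  a term: (-0.5×0.0612)² = 0.000935
Total = 0.0144. Share from u = 0.000878/0.0144 = 0.0609.

6.09%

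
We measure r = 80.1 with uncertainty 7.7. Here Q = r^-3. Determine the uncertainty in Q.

5.61e-07

For a monomial Q ∝ r^-3, fractional errors add in quadrature:
  (-3·δr/r)² = (-3×0.0961)² = 0.0832
δQ/Q = √(0.0832) = 0.288
Q = 1.95e-06, so δQ = 0.288 × 1.95e-06 = 5.61e-07.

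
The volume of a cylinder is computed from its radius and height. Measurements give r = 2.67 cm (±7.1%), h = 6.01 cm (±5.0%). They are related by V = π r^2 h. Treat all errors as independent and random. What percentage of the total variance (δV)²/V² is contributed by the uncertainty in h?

(δV/V)² = (2·δr/r)² + (1·δh/h)²
  r term: (2×0.0710)² = 0.0202
  h term: (1×0.0500)² = 0.00250
Total = 0.0227. Share from h = 0.00250/0.0227 = 0.110.

11.0%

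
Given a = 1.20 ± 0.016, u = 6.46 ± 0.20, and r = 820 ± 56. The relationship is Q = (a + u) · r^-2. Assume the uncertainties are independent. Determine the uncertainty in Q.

1.58e-06

Let w = a + u = 7.66. δw = √(δa² + δu²) = √(0.000256 + 0.0400) = 0.201, so δw/w = 0.0262.
Q is then a monomial in w, r:
δQ/Q = √((δw/w)² + (-2·δr/r)²) = √(0.000686 + 0.0187) = 0.139
Q = 1.14e-05, so δQ = 0.139 × 1.14e-05 = 1.58e-06.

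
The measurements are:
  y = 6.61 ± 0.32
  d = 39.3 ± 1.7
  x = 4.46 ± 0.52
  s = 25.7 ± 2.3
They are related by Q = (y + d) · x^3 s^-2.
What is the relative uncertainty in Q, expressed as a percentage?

39.5%

Let u = y + d = 45.9. δu = √(δy² + δd²) = √(0.102 + 2.89) = 1.73, so δu/u = 0.0377.
Q is then a monomial in u, x, s:
δQ/Q = √((δu/u)² + (3·δx/x)² + (-2·δs/s)²) = √(0.00142 + 0.122 + 0.0320) = 0.395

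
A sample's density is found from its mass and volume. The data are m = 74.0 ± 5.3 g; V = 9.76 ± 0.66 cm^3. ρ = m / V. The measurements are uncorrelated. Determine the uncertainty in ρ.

ρ is a product of powers, so relative uncertainties combine in quadrature:
  (1·δm/m)² = (1×0.0716)² = 0.00513;  (-1·δV/V)² = (-1×0.0676)² = 0.00457
δρ/ρ = √(0.00970) = 0.0985
ρ = 7.58 g/cm^3, so δρ = 0.0985 × 7.58 = 0.747 g/cm^3.

0.747 g/cm^3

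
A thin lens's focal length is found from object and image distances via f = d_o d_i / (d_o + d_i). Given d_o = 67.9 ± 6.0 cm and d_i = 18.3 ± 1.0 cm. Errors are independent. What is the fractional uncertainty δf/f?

0.0470

∂f/∂d_o = (d_i/(d_o+d_i))² = 0.0451;  ∂f/∂d_i = (d_o/(d_o+d_i))² = 0.620
δf = √((∂f/∂d_o · δd_o)² + (∂f/∂d_i · δd_i)²) = √(0.0731 + 0.385) = 0.677 cm
f = 14.4 cm, so δf/f = 0.677/14.4 = 0.0470.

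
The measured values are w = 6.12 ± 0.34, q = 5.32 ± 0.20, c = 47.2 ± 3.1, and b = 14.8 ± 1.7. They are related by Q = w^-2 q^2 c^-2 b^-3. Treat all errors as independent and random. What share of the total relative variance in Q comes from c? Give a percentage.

11.2%

(δQ/Q)² = (-2·δw/w)² + (2·δq/q)² + (-2·δc/c)² + (-3·δb/b)²
  w term: (-2×0.0556)² = 0.0123
  q term: (2×0.0376)² = 0.00565
  c term: (-2×0.0657)² = 0.0173
  b term: (-3×0.115)² = 0.119
Total = 0.154. Share from c = 0.0173/0.154 = 0.112.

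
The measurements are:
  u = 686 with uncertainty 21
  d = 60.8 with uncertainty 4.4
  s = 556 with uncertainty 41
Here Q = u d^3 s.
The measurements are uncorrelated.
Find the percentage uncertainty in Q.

23.1%

Q is a product of powers, so relative uncertainties combine in quadrature:
  (1·δu/u)² = (1×0.0306)² = 0.000937;  (3·δd/d)² = (3×0.0724)² = 0.0471;  (1·δs/s)² = (1×0.0737)² = 0.00544
δQ/Q = √(0.0535) = 0.231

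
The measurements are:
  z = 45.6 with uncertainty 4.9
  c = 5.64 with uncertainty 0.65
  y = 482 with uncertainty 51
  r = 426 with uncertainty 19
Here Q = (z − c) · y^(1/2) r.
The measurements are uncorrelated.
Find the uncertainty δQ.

53000

Let u = z − c = 40.0. δu = √(δz² + δc²) = √(24.0 + 0.423) = 4.94, so δu/u = 0.124.
Q is then a monomial in u, y, r:
δQ/Q = √((δu/u)² + (½·δy/y)² + (1·δr/r)²) = √(0.0153 + 0.00280 + 0.00199) = 0.142
Q = 3.74e+05, so δQ = 0.142 × 3.74e+05 = 53000.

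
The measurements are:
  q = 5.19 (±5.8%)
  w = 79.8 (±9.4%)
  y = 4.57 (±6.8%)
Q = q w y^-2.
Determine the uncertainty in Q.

3.47

Products/powers → add relative errors in quadrature, weighted by exponent:
  (1·δq/q)² = (1×0.0580)² = 0.00336;  (1·δw/w)² = (1×0.0940)² = 0.00884;  (-2·δy/y)² = (-2×0.0680)² = 0.0185
δQ/Q = √(0.0307) = 0.175
Q = 19.8, so δQ = 0.175 × 19.8 = 3.47.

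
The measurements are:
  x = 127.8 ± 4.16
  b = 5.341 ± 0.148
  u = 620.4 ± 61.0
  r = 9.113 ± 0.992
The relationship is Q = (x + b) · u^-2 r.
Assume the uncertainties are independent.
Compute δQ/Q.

0.227

Let w = x + b = 133.1. δw = √(δx² + δb²) = √(17.3 + 0.0219) = 4.16, so δw/w = 0.0313.
Q is then a monomial in w, u, r:
δQ/Q = √((δw/w)² + (-2·δu/u)² + (1·δr/r)²) = √(0.000977 + 0.0387 + 0.0118) = 0.227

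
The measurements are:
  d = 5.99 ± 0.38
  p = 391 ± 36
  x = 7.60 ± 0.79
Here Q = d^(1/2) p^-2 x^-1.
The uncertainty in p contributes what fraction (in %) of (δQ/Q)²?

(δQ/Q)² = (½·δd/d)² + (-2·δp/p)² + (-1·δx/x)²
  d term: (0.5×0.0634)² = 0.00101
  p term: (-2×0.0921)² = 0.0339
  x term: (-1×0.104)² = 0.0108
Total = 0.0457. Share from p = 0.0339/0.0457 = 0.742.

74.2%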